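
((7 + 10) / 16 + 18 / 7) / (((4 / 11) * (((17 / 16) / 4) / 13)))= 489.08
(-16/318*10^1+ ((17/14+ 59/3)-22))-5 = -14741/2226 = -6.62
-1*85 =-85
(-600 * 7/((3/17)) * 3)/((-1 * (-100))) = -714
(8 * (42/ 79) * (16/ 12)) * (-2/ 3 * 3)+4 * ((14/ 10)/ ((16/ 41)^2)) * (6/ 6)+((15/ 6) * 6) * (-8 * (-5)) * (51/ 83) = 826926459/ 2098240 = 394.10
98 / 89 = 1.10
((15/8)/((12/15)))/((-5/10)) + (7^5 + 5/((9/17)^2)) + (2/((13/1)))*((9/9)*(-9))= 283362593/16848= 16818.77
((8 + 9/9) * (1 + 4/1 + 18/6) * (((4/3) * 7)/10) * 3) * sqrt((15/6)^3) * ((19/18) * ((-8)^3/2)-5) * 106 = -7351736 * sqrt(10) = -23248230.52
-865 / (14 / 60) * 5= -129750 / 7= -18535.71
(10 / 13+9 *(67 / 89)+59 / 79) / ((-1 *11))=-757854 / 1005433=-0.75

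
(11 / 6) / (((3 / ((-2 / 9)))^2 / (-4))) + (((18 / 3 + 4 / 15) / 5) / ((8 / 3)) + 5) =1187489 / 218700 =5.43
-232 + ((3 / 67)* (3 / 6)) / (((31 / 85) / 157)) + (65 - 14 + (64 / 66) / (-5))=-117586363 / 685410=-171.56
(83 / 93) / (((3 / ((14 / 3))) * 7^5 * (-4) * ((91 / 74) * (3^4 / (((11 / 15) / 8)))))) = -33781 / 1777564119240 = -0.00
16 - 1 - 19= -4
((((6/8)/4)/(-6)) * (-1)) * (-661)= -661/32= -20.66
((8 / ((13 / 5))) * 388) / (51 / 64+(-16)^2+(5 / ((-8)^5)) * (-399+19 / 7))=4.65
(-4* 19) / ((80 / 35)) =-133 / 4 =-33.25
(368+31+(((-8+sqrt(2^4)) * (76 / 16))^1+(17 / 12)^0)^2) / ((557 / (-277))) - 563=-513862 / 557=-922.55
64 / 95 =0.67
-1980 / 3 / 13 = -660 / 13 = -50.77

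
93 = 93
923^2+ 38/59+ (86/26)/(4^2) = 851929.85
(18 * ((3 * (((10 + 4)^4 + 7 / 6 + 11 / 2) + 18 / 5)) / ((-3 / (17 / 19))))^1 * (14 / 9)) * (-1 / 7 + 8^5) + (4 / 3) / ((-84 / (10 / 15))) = -113277848229038 / 3591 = -31544931280.71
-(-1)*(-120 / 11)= -120 / 11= -10.91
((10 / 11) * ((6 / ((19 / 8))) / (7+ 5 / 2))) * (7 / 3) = 2240 / 3971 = 0.56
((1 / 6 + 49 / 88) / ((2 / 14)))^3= 2389979753 / 18399744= 129.89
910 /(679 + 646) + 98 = 26152 /265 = 98.69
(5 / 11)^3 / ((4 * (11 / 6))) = 375 / 29282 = 0.01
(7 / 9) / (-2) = -7 / 18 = -0.39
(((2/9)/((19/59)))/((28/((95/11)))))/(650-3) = 295/896742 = 0.00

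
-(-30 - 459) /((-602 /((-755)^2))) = -463026.95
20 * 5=100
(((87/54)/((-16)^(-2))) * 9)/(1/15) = 55680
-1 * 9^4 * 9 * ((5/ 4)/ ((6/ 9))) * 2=-885735/ 4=-221433.75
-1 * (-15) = 15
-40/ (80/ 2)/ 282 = -1/ 282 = -0.00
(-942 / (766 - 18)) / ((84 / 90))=-1.35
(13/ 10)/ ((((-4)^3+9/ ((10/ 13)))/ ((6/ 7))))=-78/ 3661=-0.02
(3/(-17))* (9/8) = -0.20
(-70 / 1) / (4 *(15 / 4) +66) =-0.86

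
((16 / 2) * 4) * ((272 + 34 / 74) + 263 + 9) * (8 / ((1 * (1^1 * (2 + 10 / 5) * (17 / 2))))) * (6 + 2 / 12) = 25280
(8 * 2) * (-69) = -1104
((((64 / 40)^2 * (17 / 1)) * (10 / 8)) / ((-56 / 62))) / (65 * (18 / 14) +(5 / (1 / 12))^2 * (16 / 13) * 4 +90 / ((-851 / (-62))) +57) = -5830201 / 1729858215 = -0.00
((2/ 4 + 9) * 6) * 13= 741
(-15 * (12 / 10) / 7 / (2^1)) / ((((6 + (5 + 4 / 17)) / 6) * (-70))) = 459 / 46795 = 0.01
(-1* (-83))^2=6889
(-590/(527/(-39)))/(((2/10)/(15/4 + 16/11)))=13173225/11594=1136.21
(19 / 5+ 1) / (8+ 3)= 24 / 55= 0.44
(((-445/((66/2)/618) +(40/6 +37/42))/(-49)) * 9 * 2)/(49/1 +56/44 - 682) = -4.84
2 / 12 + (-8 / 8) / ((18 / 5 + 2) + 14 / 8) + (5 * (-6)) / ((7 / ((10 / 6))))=-697 / 98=-7.11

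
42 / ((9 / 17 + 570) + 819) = 119 / 3937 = 0.03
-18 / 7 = -2.57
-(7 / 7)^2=-1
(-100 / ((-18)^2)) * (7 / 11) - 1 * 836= -836.20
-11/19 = -0.58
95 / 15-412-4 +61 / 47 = -57580 / 141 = -408.37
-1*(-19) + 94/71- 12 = 591/71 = 8.32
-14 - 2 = -16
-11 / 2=-5.50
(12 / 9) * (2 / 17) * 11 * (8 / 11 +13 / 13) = 152 / 51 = 2.98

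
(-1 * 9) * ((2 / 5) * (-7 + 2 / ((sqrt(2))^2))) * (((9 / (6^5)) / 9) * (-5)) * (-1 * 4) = 1 / 18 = 0.06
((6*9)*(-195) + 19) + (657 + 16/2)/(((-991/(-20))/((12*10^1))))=-8820401/991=-8900.51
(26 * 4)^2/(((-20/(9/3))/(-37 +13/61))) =59683.04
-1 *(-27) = 27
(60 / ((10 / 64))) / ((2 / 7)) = 1344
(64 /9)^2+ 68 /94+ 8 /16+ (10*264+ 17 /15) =102519641 /38070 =2692.92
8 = 8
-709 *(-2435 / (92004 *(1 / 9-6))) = -5179245 / 1625404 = -3.19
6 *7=42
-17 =-17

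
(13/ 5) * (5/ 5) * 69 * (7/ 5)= 251.16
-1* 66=-66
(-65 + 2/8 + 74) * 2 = 37/2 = 18.50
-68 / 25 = -2.72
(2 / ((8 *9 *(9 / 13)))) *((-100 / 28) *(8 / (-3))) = 650 / 1701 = 0.38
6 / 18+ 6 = 19 / 3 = 6.33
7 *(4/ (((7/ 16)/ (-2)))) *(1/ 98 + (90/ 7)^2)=-1036864/ 49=-21160.49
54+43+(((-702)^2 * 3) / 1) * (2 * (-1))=-2956727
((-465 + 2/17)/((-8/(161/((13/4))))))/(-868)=-181769/54808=-3.32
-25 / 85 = -5 / 17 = -0.29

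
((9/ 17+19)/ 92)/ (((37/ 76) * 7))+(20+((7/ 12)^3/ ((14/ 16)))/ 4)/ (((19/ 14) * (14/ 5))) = 8878004633/ 1662431904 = 5.34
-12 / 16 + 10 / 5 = 5 / 4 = 1.25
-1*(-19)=19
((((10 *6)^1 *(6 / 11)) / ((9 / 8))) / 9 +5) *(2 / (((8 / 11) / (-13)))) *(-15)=52975 / 12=4414.58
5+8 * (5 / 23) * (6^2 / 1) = 1555 / 23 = 67.61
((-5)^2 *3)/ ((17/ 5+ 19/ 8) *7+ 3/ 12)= 3000/ 1627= 1.84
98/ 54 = 1.81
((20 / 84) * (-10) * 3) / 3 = -50 / 21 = -2.38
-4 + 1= -3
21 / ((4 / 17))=357 / 4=89.25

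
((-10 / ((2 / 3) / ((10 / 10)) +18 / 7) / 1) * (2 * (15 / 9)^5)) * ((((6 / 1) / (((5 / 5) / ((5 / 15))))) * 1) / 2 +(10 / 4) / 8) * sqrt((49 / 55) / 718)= -1071875 * sqrt(39490) / 58002912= -3.67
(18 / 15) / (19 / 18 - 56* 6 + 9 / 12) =-216 / 60155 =-0.00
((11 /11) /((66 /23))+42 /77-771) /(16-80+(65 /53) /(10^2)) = 26938310 /2238291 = 12.04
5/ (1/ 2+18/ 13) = 130/ 49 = 2.65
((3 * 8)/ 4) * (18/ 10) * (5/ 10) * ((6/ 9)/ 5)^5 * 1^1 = 32/ 140625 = 0.00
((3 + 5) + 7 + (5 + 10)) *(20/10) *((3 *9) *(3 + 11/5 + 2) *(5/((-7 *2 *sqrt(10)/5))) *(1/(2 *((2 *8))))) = -3645 *sqrt(10)/56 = -205.83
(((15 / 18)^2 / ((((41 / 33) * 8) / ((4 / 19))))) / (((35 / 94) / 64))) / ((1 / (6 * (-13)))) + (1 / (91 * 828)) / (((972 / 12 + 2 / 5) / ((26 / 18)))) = -465932594735 / 2362678956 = -197.21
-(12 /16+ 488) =-1955 /4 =-488.75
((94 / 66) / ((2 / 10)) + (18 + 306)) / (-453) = -10927 / 14949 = -0.73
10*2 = 20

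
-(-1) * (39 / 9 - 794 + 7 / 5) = -11824 / 15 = -788.27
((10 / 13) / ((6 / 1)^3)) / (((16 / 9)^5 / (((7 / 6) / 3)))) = 8505 / 109051904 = 0.00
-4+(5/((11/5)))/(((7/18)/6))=2392/77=31.06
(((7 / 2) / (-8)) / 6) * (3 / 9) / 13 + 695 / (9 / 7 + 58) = 3642331 / 310752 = 11.72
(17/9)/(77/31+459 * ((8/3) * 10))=527/3415653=0.00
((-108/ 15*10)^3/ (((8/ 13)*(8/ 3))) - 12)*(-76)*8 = 138295680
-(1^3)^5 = -1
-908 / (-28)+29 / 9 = 2246 / 63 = 35.65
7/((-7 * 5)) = -1/5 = -0.20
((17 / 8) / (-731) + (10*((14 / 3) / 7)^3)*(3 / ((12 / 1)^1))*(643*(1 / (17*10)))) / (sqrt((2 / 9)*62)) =441925*sqrt(31) / 3263184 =0.75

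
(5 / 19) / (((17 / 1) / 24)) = 120 / 323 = 0.37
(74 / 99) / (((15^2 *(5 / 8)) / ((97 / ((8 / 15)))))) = 7178 / 7425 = 0.97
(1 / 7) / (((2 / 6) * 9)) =1 / 21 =0.05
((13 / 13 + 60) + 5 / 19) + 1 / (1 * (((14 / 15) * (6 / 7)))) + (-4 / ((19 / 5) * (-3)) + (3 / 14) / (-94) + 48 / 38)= 2405069 / 37506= 64.12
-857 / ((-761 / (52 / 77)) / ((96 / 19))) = 4278144 / 1113343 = 3.84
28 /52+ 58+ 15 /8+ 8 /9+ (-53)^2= 2686603 /936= 2870.30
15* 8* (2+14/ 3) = 800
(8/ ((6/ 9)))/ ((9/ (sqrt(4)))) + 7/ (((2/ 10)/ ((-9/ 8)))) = -36.71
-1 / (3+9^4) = -1 / 6564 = -0.00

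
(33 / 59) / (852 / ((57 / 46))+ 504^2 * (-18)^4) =627 / 29892120004312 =0.00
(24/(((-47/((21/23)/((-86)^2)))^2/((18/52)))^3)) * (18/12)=562711519881/1147613454500839400437728057297134575333842944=0.00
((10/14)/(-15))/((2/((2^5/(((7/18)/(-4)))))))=384/49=7.84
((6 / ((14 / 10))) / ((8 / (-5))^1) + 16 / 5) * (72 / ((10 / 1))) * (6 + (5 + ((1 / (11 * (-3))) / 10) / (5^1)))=3974631 / 96250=41.29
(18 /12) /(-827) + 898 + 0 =1485289 /1654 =898.00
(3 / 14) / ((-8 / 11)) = -33 / 112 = -0.29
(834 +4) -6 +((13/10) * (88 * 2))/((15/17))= 81848/75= 1091.31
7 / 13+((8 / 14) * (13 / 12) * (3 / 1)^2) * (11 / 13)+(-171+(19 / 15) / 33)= -7464356 / 45045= -165.71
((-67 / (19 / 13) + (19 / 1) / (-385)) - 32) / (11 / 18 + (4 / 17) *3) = -174351456 / 2947945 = -59.14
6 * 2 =12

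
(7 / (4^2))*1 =7 / 16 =0.44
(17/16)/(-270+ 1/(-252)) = -0.00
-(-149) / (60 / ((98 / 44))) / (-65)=-7301 / 85800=-0.09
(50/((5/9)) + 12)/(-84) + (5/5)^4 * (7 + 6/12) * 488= 51223/14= 3658.79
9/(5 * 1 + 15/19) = 171/110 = 1.55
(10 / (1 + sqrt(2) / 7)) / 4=245 / 94 - 35 * sqrt(2) / 94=2.08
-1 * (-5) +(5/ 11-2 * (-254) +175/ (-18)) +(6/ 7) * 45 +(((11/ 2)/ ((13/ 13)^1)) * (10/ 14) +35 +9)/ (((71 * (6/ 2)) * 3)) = 8895554/ 16401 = 542.38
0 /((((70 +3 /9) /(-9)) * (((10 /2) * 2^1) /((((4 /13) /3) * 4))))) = 0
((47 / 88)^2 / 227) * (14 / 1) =15463 / 878944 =0.02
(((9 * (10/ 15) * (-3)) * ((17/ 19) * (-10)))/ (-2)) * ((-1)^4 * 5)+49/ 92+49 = -617217/ 1748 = -353.10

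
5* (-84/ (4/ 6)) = -630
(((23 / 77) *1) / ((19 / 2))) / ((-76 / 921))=-21183 / 55594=-0.38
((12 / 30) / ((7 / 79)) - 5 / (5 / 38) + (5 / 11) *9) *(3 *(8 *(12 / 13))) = -3259296 / 5005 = -651.21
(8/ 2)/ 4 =1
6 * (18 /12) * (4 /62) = 18 /31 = 0.58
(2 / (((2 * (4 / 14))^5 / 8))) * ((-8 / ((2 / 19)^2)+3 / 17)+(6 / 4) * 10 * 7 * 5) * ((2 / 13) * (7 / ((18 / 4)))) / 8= -196826777 / 127296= -1546.21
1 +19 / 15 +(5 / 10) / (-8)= 529 / 240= 2.20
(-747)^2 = 558009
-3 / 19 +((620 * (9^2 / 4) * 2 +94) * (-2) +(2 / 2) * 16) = -957451 / 19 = -50392.16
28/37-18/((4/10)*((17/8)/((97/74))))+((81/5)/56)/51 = -4754521/176120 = -27.00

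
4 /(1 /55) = 220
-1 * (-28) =28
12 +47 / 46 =13.02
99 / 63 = 11 / 7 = 1.57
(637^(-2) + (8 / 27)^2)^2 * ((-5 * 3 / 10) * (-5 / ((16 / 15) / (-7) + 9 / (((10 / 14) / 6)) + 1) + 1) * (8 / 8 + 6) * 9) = -2529817100429646775 / 3716244203230210743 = -0.68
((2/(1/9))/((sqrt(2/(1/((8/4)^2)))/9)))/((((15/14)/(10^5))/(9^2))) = 433003908.53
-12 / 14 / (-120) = 1 / 140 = 0.01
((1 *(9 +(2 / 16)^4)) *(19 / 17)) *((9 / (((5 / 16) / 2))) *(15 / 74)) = 18911745 / 161024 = 117.45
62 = 62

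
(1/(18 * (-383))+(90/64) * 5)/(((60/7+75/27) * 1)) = 5428913/8763040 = 0.62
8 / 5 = 1.60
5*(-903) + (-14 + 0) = -4529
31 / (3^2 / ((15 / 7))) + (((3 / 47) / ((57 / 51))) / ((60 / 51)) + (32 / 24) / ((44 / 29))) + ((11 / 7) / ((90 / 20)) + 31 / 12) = 34781864 / 3094245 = 11.24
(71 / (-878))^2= 5041 / 770884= 0.01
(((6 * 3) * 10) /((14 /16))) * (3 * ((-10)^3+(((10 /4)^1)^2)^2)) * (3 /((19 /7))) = -12453750 /19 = -655460.53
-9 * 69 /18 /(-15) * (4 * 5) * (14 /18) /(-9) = -322 /81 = -3.98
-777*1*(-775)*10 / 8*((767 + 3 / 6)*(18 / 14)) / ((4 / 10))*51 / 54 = 56120559375 / 32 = 1753767480.47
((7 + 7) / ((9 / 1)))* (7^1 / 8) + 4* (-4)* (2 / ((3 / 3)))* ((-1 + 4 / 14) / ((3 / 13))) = 100.41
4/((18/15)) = 10/3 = 3.33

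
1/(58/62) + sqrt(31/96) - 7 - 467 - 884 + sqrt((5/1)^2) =-39206/29 + sqrt(186)/24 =-1351.36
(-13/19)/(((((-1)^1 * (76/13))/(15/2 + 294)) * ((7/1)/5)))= 509535/20216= 25.20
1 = 1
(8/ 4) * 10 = 20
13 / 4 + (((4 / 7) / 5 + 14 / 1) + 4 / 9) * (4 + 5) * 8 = 147207 / 140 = 1051.48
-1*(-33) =33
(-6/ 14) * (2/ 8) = -3/ 28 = -0.11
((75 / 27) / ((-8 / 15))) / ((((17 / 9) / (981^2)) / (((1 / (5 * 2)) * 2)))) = -72177075 / 136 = -530713.79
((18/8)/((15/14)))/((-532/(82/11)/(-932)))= 28659/1045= 27.42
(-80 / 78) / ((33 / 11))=-40 / 117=-0.34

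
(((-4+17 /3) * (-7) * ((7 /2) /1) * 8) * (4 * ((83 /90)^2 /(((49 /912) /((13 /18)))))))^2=2964873938830336 /13286025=223157335.53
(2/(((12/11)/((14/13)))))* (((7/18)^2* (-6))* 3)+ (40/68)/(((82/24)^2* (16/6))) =-107441941/20061054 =-5.36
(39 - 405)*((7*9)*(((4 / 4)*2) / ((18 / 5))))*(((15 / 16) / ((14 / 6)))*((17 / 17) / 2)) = -41175 / 16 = -2573.44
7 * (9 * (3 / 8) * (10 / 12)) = 315 / 16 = 19.69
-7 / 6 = -1.17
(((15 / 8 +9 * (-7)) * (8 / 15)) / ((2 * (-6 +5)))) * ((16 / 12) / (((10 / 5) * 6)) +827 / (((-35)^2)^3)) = 1.81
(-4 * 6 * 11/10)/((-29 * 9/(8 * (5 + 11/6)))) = 7216/1305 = 5.53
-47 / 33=-1.42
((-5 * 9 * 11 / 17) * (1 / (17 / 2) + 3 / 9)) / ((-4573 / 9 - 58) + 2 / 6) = 34155 / 1471588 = 0.02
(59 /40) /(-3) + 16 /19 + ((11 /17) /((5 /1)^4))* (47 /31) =52869877 /150195000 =0.35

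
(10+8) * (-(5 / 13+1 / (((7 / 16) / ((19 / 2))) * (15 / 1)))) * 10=-329.80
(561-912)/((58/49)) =-17199/58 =-296.53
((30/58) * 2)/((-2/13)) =-195/29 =-6.72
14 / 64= 0.22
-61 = -61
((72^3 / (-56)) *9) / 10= -209952 / 35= -5998.63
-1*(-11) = 11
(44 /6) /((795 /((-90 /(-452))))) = 11 /5989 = 0.00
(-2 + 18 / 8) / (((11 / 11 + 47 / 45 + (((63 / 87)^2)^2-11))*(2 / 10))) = -159138225 / 1105130392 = -0.14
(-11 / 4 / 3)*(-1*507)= 1859 / 4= 464.75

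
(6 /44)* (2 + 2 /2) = 0.41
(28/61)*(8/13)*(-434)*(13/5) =-97216/305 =-318.74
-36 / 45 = -4 / 5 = -0.80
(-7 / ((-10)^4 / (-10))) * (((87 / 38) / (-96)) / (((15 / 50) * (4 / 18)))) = -609 / 243200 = -0.00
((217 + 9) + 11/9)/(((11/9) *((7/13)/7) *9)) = 26585/99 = 268.54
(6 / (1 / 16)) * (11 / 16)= 66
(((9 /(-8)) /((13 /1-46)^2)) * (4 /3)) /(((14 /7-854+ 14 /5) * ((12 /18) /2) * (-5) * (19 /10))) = -5 /9761554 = -0.00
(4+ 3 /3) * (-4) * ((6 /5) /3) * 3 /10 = -12 /5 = -2.40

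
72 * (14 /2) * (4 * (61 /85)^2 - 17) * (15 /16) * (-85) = 20400849 /34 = 600024.97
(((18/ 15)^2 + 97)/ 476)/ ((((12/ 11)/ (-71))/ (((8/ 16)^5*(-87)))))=55739189/ 1523200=36.59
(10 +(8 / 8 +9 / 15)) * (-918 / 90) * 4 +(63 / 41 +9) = -474312 / 1025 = -462.74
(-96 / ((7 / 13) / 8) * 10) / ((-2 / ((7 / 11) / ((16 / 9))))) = 28080 / 11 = 2552.73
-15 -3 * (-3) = -6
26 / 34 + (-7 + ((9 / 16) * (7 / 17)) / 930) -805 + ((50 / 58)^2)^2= -48347444511259 / 59637933920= -810.68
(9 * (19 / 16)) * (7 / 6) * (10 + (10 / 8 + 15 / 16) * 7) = 161595 / 512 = 315.62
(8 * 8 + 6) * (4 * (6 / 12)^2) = 70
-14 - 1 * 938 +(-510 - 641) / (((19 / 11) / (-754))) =9528306 / 19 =501489.79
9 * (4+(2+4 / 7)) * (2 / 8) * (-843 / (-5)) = 174501 / 70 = 2492.87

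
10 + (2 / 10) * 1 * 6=56 / 5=11.20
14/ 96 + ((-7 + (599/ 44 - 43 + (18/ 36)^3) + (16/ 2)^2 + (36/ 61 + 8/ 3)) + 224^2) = 539023869/ 10736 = 50207.14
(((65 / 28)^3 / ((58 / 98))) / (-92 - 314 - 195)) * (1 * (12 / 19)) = -823875 / 37088912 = -0.02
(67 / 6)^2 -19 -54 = 1861 / 36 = 51.69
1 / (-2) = -1 / 2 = -0.50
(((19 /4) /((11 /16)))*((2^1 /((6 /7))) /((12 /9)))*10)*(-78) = -103740 /11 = -9430.91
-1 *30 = -30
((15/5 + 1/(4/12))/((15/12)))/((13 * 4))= 0.09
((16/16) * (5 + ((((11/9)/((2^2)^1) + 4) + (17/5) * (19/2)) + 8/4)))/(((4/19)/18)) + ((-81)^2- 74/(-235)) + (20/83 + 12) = 1607497687/156040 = 10301.83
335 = 335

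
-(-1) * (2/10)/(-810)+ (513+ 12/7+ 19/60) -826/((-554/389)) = 17198272657/15705900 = 1095.02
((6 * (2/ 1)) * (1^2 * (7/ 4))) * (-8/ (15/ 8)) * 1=-89.60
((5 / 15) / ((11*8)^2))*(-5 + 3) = -1 / 11616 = -0.00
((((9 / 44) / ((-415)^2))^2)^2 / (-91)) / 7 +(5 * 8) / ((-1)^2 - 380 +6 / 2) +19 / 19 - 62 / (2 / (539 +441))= -2999216140670994511940327254600308367 / 98726279267761536877385900000000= -30379.11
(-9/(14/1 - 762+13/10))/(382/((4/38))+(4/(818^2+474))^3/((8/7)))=29627166252540315/8920325965884561700559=0.00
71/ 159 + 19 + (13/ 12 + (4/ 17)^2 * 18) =3956641/ 183804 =21.53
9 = 9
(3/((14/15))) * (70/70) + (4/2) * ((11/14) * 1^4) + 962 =966.79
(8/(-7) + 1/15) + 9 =832/105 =7.92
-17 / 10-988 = -9897 / 10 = -989.70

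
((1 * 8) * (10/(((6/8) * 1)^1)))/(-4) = -80/3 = -26.67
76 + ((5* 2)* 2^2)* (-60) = -2324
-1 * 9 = -9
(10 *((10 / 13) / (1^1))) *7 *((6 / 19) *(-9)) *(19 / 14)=-2700 / 13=-207.69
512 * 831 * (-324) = -137852928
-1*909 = -909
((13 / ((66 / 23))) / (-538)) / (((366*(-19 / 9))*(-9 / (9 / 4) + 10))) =0.00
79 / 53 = 1.49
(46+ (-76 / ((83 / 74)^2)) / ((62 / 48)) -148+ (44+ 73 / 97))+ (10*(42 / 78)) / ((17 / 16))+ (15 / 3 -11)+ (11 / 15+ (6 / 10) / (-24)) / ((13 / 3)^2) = -104.91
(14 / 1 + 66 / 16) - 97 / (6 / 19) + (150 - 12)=-3625 / 24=-151.04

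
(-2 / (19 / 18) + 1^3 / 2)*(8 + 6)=-371 / 19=-19.53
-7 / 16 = -0.44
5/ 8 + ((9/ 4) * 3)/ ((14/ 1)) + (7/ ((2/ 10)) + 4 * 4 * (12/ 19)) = 24585/ 532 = 46.21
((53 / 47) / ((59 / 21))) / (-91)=-159 / 36049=-0.00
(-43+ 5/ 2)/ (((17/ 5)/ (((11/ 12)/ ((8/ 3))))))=-4.09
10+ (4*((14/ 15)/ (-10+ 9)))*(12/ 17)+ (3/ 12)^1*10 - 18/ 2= 147/ 170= 0.86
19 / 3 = 6.33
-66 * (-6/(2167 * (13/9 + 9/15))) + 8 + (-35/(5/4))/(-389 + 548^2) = 1570379661/194130695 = 8.09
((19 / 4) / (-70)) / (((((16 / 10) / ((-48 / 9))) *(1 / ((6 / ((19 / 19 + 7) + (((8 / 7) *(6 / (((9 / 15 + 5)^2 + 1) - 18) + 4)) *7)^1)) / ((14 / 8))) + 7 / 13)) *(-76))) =-4667 / 20667808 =-0.00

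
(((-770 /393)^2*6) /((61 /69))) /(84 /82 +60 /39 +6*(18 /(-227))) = 235702567100 /18881510377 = 12.48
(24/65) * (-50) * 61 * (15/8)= -2111.54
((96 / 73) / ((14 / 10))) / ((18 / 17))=1360 / 1533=0.89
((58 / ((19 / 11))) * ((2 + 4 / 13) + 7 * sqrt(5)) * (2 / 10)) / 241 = 3828 / 59527 + 4466 * sqrt(5) / 22895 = 0.50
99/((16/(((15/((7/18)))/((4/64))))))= 26730/7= 3818.57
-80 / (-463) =80 / 463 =0.17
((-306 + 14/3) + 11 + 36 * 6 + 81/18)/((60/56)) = -2933/45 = -65.18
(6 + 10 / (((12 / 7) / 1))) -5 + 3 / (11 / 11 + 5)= 22 / 3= 7.33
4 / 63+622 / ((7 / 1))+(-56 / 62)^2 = 5432914 / 60543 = 89.74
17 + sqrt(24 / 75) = 2 * sqrt(2) / 5 + 17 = 17.57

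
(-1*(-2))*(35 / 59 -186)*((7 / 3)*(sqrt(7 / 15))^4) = -7504154 / 39825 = -188.43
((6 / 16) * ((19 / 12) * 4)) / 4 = 19 / 32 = 0.59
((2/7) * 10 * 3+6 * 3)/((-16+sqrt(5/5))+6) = -62/21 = -2.95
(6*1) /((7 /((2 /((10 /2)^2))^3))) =48 /109375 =0.00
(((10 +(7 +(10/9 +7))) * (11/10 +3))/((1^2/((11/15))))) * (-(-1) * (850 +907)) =89541991/675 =132654.80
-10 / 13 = -0.77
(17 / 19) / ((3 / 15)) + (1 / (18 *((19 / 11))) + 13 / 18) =298 / 57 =5.23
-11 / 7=-1.57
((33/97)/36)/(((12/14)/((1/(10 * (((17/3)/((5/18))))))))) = 77/1424736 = 0.00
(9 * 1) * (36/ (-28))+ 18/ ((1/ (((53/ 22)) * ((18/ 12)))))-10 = 6695/ 154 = 43.47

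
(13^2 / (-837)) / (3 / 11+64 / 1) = -1859 / 591759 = -0.00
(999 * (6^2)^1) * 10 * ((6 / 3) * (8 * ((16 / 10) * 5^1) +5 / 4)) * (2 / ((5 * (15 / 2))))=12515472 / 5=2503094.40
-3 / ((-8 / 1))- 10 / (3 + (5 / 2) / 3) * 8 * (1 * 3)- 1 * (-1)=-11267 / 184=-61.23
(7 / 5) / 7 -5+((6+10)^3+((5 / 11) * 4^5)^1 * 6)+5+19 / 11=378986 / 55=6890.65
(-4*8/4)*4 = -32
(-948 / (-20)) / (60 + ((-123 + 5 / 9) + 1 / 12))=-8532 / 11225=-0.76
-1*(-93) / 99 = 31 / 33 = 0.94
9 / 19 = 0.47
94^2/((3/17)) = 150212/3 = 50070.67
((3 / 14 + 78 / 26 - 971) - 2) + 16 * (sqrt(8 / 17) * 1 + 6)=-12233 / 14 + 32 * sqrt(34) / 17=-862.81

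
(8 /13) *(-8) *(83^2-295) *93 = -3019037.54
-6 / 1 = -6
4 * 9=36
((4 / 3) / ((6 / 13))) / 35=0.08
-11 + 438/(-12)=-95/2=-47.50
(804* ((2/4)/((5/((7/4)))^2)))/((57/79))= 259357/3800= 68.25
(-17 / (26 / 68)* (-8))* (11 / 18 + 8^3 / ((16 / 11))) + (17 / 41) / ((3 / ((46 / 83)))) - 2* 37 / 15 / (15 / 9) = 1248384309076 / 9953775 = 125418.18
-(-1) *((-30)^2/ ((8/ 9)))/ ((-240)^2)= 9/ 512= 0.02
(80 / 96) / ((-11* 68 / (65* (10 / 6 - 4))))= 2275 / 13464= 0.17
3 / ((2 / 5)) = 15 / 2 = 7.50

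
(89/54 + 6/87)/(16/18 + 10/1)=2689/17052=0.16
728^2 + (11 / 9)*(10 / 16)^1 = 38158903 / 72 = 529984.76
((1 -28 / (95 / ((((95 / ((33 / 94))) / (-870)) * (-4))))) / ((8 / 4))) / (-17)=-9091 / 488070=-0.02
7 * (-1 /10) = -7 /10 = -0.70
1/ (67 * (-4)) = -1/ 268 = -0.00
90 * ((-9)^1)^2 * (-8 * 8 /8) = -58320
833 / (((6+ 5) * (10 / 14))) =5831 / 55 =106.02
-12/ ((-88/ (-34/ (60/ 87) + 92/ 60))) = -1433/ 220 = -6.51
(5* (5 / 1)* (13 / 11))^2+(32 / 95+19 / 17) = 170868604 / 195415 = 874.39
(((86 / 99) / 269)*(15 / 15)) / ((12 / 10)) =215 / 79893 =0.00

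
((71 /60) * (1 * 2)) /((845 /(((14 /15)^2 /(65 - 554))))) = -6958 /1394566875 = -0.00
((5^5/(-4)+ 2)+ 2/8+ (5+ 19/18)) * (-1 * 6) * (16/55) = 222608/165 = 1349.14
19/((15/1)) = 19/15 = 1.27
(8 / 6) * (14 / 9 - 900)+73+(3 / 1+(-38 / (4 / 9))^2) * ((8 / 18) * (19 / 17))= 1151080 / 459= 2507.80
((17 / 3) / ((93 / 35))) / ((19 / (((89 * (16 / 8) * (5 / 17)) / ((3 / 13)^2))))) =5264350 / 47709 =110.34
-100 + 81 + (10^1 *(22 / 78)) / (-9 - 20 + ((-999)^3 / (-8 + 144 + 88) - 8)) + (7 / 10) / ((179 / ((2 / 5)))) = -3305792428592474 / 174003394863675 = -19.00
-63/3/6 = -7/2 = -3.50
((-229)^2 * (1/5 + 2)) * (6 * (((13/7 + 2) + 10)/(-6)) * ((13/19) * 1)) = -727409111/665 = -1093848.29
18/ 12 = 3/ 2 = 1.50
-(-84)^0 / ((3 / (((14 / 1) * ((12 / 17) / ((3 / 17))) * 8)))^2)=-200704 / 9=-22300.44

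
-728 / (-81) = 8.99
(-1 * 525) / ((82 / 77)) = -40425 / 82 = -492.99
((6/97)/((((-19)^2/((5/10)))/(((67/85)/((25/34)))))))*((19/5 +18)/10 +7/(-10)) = 14874/109428125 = 0.00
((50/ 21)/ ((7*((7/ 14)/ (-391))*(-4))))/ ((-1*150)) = -391/ 882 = -0.44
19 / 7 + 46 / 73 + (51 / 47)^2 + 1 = 6233091 / 1128799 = 5.52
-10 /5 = -2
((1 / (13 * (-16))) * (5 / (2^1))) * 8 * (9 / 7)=-45 / 364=-0.12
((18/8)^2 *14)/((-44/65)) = -36855/352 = -104.70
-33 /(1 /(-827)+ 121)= -27291 /100066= -0.27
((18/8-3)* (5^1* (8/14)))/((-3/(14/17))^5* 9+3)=384160/1034537929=0.00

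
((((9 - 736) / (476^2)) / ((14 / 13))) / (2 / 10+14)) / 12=-47255 / 2702598528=-0.00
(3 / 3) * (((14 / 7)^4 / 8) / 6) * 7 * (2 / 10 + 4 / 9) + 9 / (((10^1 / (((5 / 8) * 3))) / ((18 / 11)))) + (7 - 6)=62549 / 11880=5.27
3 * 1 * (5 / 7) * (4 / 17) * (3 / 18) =10 / 119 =0.08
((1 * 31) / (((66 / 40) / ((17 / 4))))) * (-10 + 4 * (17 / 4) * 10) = 421600 / 33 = 12775.76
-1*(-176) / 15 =176 / 15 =11.73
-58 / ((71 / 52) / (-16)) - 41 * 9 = 22057 / 71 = 310.66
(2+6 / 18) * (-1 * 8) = -56 / 3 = -18.67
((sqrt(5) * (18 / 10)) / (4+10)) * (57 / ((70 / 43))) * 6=66177 * sqrt(5) / 2450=60.40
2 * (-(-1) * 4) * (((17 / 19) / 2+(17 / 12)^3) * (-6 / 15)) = -21607 / 2052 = -10.53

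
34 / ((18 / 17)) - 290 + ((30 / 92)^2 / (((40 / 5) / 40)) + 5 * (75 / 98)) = -236583689 / 933156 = -253.53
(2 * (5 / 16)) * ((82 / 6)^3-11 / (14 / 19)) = 4796255 / 3024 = 1586.06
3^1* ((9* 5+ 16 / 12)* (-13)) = -1807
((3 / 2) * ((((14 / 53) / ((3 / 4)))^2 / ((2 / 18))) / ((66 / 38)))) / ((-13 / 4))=-119168 / 401687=-0.30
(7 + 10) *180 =3060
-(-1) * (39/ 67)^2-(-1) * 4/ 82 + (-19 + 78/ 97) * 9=-2916698482/ 17852753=-163.38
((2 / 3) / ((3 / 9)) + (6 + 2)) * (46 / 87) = 460 / 87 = 5.29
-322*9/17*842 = -2440116/17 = -143536.24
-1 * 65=-65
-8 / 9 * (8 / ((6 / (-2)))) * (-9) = -64 / 3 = -21.33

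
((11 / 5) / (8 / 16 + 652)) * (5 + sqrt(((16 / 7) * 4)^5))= 22 / 1305 + 720896 * sqrt(7) / 2238075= 0.87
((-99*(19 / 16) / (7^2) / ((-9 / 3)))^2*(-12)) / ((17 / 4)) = -1179387 / 653072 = -1.81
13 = 13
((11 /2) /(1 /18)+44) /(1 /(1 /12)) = 143 /12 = 11.92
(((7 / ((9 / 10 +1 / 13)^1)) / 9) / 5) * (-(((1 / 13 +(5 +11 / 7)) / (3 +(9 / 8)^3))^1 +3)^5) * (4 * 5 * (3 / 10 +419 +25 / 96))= -44378363748430573025903720568289 / 17942545482253198307514468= -2473359.41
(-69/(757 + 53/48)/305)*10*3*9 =-178848/2219729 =-0.08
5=5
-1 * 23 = -23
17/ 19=0.89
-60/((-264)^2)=-5/5808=-0.00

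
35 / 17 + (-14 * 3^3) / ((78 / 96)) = -102361 / 221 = -463.17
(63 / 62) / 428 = 63 / 26536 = 0.00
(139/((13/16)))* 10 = 22240/13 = 1710.77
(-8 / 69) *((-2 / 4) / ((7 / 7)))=4 / 69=0.06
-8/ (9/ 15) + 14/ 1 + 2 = 8/ 3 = 2.67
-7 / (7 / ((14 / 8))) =-7 / 4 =-1.75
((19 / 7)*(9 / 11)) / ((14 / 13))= 2223 / 1078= 2.06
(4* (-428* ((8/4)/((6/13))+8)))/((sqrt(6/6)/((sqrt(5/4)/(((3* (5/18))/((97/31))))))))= -6144368* sqrt(5)/155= -88640.16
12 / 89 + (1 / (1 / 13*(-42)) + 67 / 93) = 63239 / 115878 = 0.55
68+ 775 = 843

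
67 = 67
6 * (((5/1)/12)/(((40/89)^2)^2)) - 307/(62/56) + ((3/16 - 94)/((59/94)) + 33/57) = -12985104735009/35585024000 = -364.90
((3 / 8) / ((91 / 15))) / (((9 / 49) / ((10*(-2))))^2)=85750 / 117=732.91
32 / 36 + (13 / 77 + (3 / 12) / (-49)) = 20425 / 19404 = 1.05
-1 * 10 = -10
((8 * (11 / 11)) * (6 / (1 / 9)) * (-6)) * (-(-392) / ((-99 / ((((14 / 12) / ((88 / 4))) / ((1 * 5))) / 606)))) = 10976 / 61105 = 0.18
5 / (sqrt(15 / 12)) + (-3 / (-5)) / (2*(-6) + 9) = -1 / 5 + 2*sqrt(5) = 4.27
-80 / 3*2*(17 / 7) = -2720 / 21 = -129.52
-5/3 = -1.67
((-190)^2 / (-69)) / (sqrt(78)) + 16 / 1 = 16 - 18050 * sqrt(78) / 2691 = -43.24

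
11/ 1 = 11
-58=-58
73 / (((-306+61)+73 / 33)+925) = 2409 / 22513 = 0.11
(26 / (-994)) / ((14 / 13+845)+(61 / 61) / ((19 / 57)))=-169 / 5485886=-0.00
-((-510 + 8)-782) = 1284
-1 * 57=-57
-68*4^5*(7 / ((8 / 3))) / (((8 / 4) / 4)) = -365568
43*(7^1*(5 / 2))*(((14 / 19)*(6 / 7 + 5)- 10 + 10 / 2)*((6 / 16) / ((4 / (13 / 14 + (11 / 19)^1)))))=-3362385 / 46208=-72.77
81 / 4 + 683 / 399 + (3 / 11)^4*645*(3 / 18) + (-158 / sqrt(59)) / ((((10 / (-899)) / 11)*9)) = 527078861 / 23367036 + 781231*sqrt(59) / 2655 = 2282.73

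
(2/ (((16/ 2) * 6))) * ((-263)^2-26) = 69143/ 24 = 2880.96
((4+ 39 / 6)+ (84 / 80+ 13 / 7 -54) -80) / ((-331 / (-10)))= -16883 / 4634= -3.64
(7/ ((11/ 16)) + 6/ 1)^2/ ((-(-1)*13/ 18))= 570312/ 1573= 362.56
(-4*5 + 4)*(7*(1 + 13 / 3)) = -1792 / 3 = -597.33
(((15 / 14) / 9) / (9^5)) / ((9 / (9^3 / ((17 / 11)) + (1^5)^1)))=2870 / 27103491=0.00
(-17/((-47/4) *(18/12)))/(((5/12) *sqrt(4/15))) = 4.48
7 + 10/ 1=17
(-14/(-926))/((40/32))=28/2315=0.01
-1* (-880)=880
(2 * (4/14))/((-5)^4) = 4/4375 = 0.00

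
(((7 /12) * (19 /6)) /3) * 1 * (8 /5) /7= 0.14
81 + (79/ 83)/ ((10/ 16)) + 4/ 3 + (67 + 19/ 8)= 1526183/ 9960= 153.23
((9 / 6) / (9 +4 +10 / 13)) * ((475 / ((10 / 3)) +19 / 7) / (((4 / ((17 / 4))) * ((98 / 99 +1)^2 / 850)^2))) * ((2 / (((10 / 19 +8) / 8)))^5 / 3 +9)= 208262268653585624285039375 / 16046895149165513808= 12978352.93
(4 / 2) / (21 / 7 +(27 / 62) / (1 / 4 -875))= 216938 / 325353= 0.67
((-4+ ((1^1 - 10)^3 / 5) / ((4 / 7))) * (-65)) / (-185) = -67379 / 740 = -91.05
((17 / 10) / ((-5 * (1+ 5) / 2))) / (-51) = 1 / 450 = 0.00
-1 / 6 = -0.17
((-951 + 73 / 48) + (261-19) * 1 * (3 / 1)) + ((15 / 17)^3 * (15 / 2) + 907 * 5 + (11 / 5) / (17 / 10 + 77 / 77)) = 9163505177 / 2122416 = 4317.49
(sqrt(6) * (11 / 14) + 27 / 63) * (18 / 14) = 27 / 49 + 99 * sqrt(6) / 98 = 3.03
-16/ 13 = -1.23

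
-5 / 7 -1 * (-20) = 19.29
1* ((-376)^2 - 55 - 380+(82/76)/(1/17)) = 5356455/38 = 140959.34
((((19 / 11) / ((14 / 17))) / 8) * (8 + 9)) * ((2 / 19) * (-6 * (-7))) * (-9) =-7803 / 44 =-177.34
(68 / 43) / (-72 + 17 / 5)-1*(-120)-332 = -3127128 / 14749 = -212.02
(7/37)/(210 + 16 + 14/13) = 91/109224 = 0.00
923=923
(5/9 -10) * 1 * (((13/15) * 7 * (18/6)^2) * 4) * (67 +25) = -569296/3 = -189765.33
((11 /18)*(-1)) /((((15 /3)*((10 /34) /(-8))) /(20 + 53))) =54604 /225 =242.68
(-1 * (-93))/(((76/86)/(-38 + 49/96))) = -4797467/1216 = -3945.29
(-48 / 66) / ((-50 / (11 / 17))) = 4 / 425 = 0.01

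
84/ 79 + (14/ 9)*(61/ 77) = 17954/ 7821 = 2.30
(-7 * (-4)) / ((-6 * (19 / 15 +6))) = -70 / 109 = -0.64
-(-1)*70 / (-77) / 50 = -1 / 55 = -0.02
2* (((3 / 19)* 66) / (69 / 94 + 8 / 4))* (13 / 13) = 37224 / 4883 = 7.62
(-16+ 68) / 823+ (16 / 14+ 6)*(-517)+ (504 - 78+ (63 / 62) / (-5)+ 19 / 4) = -3262.25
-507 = -507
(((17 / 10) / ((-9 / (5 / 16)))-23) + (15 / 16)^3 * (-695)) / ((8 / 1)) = -21960673 / 294912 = -74.47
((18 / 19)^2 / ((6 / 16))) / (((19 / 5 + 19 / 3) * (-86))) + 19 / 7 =5598133 / 2064559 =2.71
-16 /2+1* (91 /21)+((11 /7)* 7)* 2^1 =55 /3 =18.33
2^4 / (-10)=-8 / 5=-1.60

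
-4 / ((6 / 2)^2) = -0.44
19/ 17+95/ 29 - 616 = -611.61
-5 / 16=-0.31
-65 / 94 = -0.69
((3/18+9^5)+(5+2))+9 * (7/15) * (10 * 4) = 355345/6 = 59224.17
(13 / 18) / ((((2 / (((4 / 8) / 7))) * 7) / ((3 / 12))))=0.00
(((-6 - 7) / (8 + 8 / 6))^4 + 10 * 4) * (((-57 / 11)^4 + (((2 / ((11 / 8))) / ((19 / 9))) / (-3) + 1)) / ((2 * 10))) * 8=540087249071911 / 42746097856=12634.77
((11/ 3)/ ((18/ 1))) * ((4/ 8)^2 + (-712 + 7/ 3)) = -93643/ 648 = -144.51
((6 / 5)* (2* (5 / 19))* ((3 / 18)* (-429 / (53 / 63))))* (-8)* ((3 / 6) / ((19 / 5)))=1081080 / 19133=56.50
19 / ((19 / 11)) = 11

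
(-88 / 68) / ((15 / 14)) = -308 / 255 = -1.21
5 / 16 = 0.31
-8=-8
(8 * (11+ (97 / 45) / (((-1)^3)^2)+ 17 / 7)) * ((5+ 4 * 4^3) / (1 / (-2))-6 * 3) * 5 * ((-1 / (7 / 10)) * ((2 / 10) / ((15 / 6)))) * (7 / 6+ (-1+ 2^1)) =4084288 / 49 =83352.82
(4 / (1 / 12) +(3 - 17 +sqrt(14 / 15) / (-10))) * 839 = 28526 - 839 * sqrt(210) / 150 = 28444.94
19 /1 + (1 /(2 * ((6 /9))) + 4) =95 /4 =23.75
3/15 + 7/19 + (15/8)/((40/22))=4863/3040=1.60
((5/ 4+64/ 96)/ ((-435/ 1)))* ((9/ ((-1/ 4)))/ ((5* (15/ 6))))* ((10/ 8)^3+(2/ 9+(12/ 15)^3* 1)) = 4450247/ 130500000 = 0.03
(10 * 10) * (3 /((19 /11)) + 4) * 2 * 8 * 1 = 174400 /19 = 9178.95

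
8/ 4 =2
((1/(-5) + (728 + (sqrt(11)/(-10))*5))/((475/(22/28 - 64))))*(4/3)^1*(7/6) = -71567/475 + 59*sqrt(11)/570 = -150.32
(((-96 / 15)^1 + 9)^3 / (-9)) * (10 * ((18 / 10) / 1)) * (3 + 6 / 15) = -74698 / 625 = -119.52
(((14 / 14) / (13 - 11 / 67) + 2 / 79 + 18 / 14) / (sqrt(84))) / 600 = 660551 * sqrt(21) / 11984616000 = 0.00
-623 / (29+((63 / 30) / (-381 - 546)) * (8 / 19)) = -18288165 / 851267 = -21.48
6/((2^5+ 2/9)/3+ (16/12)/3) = 0.54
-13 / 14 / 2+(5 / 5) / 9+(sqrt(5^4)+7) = 7975 / 252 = 31.65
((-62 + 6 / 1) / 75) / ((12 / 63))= -98 / 25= -3.92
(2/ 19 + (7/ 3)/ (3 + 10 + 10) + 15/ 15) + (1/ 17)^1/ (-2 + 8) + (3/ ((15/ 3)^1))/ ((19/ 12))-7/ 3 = -164449/ 222870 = -0.74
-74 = -74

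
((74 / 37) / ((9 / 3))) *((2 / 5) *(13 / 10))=26 / 75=0.35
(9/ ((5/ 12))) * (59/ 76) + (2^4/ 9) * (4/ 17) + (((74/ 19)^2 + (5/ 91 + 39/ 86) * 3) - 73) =-84546621479/ 2161267290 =-39.12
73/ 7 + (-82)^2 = 47141/ 7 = 6734.43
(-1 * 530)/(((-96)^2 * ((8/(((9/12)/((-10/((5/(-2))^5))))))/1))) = -0.05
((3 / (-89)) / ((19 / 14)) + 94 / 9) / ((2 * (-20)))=-19822 / 76095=-0.26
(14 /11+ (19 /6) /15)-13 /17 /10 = 11843 /8415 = 1.41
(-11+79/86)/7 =-867/602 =-1.44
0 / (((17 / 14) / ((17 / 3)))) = 0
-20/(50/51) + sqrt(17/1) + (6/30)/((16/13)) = -1619/80 + sqrt(17) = -16.11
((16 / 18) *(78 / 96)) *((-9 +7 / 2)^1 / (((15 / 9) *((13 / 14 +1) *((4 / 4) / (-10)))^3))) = 332.26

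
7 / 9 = 0.78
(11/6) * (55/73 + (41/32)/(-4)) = 14839/18688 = 0.79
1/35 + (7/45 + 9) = 2893/315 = 9.18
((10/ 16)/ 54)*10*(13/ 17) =325/ 3672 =0.09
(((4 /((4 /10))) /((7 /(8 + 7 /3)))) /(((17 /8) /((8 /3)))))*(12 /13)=79360 /4641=17.10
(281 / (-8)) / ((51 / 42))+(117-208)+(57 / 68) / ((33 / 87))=-22013 / 187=-117.72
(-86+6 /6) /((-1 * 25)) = 17 /5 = 3.40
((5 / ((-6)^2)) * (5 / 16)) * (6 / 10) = 5 / 192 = 0.03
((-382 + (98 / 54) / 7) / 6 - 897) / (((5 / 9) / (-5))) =155621 / 18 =8645.61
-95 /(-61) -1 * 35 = -2040 /61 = -33.44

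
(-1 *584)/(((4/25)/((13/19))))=-47450/19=-2497.37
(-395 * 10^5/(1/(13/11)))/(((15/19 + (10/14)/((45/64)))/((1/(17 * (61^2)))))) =-614659500000/1503682147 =-408.77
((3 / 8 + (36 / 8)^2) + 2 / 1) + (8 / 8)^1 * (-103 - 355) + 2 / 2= -3475 / 8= -434.38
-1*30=-30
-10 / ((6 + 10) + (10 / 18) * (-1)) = -90 / 139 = -0.65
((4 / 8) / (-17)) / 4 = -1 / 136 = -0.01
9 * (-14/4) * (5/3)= -105/2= -52.50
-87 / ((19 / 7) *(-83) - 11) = 0.37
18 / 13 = 1.38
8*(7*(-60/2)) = -1680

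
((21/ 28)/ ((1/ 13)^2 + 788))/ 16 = 169/ 2841024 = 0.00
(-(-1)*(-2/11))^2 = 4/121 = 0.03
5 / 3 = 1.67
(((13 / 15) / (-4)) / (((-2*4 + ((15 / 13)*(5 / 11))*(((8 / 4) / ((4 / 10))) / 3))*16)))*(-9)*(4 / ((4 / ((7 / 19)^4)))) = -13390377 / 42495071680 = -0.00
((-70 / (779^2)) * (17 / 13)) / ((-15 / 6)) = 476 / 7888933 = 0.00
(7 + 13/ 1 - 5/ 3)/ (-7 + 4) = -55/ 9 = -6.11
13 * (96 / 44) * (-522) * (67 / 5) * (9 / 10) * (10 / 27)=-3637296 / 55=-66132.65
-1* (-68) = 68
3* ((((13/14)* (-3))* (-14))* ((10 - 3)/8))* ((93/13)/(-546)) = -279/208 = -1.34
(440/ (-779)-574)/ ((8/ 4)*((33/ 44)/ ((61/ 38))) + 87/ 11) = -150165103/ 2311293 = -64.97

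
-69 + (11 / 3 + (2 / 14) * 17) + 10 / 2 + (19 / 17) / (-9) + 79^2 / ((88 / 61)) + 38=405843083 / 94248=4306.12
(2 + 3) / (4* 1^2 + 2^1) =5 / 6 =0.83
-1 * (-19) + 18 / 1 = 37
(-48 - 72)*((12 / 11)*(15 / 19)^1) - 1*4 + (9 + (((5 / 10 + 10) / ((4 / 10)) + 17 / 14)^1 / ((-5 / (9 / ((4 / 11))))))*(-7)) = 14266979 / 16720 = 853.29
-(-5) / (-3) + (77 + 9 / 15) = 1139 / 15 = 75.93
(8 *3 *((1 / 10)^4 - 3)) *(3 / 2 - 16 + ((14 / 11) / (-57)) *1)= 546311789 / 522500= 1045.57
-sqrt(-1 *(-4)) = -2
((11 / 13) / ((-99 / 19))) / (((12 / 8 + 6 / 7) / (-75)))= 6650 / 1287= 5.17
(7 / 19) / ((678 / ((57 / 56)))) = 1 / 1808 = 0.00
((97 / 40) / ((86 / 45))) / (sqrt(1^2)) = 873 / 688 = 1.27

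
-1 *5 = -5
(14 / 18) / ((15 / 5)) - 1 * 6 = -155 / 27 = -5.74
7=7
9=9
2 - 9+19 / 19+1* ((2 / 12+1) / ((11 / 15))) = -97 / 22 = -4.41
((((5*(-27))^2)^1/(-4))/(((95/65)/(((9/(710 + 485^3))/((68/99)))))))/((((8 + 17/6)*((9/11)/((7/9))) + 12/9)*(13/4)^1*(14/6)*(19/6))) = -964565415/823503059422999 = -0.00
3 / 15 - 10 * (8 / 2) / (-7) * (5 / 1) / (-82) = -213 / 1435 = -0.15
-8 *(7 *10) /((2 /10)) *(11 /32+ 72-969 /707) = -40142425 /202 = -198724.88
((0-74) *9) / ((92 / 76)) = -12654 / 23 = -550.17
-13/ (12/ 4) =-13/ 3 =-4.33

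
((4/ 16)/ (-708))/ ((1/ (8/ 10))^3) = -4/ 22125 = -0.00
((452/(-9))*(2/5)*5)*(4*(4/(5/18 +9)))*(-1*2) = 57856/167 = 346.44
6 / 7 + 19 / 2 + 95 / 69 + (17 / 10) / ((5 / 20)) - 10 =8.53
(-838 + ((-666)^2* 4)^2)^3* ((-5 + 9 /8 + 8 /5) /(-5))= 354815107358391509941677786672963266119 /25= 14192604294335660397667110000000000000.00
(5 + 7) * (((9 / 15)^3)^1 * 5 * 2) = 648 / 25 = 25.92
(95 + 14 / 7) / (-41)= -97 / 41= -2.37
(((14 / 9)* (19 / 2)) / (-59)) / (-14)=19 / 1062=0.02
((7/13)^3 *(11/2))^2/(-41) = -14235529/791596676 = -0.02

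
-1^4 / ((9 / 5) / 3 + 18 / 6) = -5 / 18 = -0.28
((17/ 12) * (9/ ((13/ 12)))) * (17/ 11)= 2601/ 143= 18.19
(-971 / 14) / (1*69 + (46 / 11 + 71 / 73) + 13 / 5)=-3898565 / 4314366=-0.90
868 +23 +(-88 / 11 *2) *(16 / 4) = 827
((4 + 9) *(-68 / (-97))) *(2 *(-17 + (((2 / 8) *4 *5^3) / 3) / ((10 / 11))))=152932 / 291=525.54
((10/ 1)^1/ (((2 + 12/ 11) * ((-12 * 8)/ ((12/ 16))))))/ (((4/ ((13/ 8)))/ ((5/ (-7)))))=3575/ 487424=0.01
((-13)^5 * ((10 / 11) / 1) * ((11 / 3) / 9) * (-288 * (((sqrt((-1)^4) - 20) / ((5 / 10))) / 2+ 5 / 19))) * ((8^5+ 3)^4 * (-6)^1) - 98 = 97567574666870049978757212858 / 19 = 5135135508782634209408274000.00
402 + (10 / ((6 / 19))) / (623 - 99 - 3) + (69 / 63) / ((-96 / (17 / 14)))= 5911981057 / 14704704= 402.05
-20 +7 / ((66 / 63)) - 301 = -6915 / 22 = -314.32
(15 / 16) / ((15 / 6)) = 3 / 8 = 0.38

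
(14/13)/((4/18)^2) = 567/26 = 21.81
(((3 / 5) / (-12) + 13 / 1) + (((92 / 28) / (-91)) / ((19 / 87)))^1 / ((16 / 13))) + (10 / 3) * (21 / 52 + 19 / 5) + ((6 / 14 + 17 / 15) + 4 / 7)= 5608399 / 193648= 28.96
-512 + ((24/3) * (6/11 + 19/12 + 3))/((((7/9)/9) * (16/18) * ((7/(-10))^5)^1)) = -4775374168/1294139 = -3690.00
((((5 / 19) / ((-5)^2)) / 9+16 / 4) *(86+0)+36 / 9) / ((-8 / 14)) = -1041691 / 1710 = -609.18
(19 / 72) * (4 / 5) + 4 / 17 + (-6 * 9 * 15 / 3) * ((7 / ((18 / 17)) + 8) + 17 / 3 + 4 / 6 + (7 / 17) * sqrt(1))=-8821567 / 1530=-5765.73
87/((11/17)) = 1479/11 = 134.45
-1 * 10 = -10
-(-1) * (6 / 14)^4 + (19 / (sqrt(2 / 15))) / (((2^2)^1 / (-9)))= 81 / 2401-171 * sqrt(30) / 8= -117.04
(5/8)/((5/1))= 1/8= 0.12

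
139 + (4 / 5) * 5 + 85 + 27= 255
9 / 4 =2.25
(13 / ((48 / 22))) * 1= 143 / 24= 5.96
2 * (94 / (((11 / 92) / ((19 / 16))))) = 20539 / 11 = 1867.18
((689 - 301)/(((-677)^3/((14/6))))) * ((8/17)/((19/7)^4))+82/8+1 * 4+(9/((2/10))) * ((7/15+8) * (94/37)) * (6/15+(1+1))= 3566978824729004051111/1526097587112077820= 2337.32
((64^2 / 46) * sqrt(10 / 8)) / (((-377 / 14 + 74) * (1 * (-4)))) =-3584 * sqrt(5) / 15157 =-0.53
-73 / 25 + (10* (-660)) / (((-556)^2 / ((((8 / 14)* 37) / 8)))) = -40255249 / 13524700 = -2.98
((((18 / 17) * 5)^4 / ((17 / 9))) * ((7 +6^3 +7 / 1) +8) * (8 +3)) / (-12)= -90731.13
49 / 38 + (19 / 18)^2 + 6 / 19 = 16741 / 6156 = 2.72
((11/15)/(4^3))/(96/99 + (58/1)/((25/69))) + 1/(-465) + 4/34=250593827/2168373120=0.12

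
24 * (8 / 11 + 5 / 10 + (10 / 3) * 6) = 5604 / 11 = 509.45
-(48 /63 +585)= -12301 /21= -585.76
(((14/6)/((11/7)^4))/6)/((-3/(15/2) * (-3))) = 84035/1581228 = 0.05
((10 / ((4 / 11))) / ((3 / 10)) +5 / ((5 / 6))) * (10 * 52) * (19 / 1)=2894840 / 3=964946.67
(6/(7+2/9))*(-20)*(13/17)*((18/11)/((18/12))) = -2592/187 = -13.86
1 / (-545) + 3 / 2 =1633 / 1090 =1.50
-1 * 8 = -8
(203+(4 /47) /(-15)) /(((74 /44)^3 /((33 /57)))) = 16762305208 /678496935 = 24.71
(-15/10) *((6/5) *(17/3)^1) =-51/5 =-10.20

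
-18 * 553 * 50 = -497700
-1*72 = -72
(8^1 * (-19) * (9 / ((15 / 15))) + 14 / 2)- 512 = -1873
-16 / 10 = -8 / 5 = -1.60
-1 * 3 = -3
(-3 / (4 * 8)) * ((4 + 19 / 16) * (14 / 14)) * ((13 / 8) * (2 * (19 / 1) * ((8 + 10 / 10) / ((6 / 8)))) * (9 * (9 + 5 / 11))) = -21587553 / 704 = -30664.14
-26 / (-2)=13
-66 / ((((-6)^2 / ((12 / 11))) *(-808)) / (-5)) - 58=-23437 / 404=-58.01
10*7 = 70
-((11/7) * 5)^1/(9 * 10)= -11/126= -0.09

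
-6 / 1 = -6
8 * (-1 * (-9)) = 72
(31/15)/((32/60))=31/8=3.88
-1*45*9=-405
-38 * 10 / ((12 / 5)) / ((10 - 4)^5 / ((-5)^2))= -11875 / 23328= -0.51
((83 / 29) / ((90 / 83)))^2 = 6.97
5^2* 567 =14175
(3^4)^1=81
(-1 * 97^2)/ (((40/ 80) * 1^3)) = -18818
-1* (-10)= 10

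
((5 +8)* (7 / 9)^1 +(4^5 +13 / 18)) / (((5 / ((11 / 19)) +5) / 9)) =682.99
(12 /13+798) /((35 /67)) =695862 /455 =1529.37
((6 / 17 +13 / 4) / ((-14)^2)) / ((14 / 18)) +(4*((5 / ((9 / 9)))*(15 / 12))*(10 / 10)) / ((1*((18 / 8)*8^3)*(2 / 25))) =80855 / 274176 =0.29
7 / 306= 0.02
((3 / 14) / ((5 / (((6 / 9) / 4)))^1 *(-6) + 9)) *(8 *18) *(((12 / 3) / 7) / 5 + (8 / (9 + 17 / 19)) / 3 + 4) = -173072 / 218785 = -0.79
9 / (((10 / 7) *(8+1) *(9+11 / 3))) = 21 / 380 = 0.06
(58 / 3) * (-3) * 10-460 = -1040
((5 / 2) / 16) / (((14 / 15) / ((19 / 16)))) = 0.20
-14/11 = -1.27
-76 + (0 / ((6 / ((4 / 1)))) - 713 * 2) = -1502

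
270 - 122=148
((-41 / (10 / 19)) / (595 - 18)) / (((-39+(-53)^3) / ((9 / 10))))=7011 / 8592453200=0.00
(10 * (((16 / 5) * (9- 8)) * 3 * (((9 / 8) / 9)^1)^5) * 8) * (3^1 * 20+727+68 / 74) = 87459 / 4736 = 18.47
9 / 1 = 9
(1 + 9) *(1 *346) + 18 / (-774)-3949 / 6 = 722867 / 258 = 2801.81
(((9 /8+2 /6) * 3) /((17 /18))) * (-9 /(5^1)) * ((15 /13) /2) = -8505 /1768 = -4.81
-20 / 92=-5 / 23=-0.22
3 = 3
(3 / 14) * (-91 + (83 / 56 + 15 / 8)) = -3681 / 196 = -18.78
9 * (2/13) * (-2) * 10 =-360/13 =-27.69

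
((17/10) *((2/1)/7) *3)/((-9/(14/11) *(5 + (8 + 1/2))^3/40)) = -2176/649539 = -0.00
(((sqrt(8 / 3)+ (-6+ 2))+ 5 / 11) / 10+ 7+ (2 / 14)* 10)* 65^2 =845* sqrt(6) / 3+ 5253365 / 154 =34802.70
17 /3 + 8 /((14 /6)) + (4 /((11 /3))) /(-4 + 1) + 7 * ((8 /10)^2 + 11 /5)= 28.61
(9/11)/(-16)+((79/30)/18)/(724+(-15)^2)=-1149559/22548240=-0.05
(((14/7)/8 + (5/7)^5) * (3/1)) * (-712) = -15649938/16807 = -931.16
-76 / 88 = -0.86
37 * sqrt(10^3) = 370 * sqrt(10) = 1170.04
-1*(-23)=23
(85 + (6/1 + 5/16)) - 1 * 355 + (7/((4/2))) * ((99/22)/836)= -220427/836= -263.67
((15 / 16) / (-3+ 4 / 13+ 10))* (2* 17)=663 / 152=4.36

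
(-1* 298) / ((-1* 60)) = 149 / 30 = 4.97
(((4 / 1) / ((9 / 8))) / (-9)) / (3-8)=32 / 405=0.08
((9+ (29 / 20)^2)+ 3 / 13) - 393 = -1984667 / 5200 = -381.67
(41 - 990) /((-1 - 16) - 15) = 949 /32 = 29.66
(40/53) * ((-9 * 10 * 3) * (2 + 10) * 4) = -518400/53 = -9781.13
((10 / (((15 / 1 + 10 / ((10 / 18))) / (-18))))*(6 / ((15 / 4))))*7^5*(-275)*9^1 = 363031200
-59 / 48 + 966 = 46309 / 48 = 964.77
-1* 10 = -10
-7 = -7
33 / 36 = 11 / 12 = 0.92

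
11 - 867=-856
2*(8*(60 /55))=192 /11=17.45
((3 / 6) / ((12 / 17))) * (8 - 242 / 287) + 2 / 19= 338609 / 65436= 5.17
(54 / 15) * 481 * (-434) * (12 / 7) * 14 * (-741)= 66824660448 / 5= 13364932089.60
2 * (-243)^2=118098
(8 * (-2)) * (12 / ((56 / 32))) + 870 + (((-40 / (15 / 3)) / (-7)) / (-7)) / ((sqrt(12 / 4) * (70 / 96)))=5322 / 7-128 * sqrt(3) / 1715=760.16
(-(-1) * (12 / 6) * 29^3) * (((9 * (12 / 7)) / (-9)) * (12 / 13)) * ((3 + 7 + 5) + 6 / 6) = -112384512 / 91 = -1234994.64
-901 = -901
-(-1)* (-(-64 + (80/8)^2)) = -36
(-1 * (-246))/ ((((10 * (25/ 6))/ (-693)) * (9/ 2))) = -113652/ 125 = -909.22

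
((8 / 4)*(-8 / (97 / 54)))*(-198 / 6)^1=28512 / 97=293.94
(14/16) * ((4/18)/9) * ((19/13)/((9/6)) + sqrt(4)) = 203/3159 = 0.06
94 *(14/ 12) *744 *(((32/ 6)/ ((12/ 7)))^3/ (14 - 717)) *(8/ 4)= -3582215168/ 512487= -6989.87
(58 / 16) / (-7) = -29 / 56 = -0.52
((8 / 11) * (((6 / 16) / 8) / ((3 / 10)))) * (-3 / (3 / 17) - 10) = -135 / 44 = -3.07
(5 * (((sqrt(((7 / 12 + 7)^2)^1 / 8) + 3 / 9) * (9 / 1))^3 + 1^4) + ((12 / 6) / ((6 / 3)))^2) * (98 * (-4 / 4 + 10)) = 1486987173 / 64 + 46944240525 * sqrt(2) / 1024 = 88067359.76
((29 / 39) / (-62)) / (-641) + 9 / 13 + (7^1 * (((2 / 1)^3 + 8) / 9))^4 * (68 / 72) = 691030731875605 / 30507429654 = 22651.23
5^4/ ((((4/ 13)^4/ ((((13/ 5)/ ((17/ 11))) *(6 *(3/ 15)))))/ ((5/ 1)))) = 1531583625/ 2176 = 703852.77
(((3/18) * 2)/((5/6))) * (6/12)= 1/5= 0.20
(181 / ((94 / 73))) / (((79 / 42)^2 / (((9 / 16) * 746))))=19561014081 / 1173308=16671.68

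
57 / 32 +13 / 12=275 / 96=2.86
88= 88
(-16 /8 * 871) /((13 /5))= -670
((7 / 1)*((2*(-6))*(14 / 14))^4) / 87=48384 / 29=1668.41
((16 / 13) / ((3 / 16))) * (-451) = -115456 / 39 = -2960.41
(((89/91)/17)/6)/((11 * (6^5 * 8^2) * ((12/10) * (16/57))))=8455/1625999671296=0.00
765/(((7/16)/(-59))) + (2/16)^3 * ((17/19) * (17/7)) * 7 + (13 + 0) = -103152.68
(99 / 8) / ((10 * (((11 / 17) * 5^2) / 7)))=1071 / 2000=0.54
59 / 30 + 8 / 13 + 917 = 358637 / 390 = 919.58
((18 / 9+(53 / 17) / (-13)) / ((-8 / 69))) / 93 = -8947 / 54808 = -0.16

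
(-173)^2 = 29929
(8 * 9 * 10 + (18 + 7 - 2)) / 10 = 74.30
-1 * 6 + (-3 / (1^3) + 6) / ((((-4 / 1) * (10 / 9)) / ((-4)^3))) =37.20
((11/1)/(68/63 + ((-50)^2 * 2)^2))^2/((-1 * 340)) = -480249/843412572828001572160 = -0.00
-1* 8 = -8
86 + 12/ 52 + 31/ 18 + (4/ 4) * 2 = 21049/ 234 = 89.95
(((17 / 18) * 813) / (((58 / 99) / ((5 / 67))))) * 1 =760155 / 7772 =97.81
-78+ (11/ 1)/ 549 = -42811/ 549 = -77.98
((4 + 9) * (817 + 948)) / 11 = 22945 / 11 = 2085.91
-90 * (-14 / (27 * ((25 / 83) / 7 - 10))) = -16268 / 3471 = -4.69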